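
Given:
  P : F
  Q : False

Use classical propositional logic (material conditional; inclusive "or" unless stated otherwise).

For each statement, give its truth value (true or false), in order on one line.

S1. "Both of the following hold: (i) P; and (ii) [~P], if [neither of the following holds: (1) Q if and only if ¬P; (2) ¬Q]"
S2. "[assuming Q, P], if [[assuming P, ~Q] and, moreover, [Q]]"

S1: Parsed as P ∧ (((Q ↔ ¬P) ↓ ¬Q) → ¬P)

¬P = ¬F = T
Q ↔ ¬P = F ↔ T = F
¬Q = ¬F = T
(Q ↔ ¬P) ↓ ¬Q = F ↓ T = F
¬P = ¬F = T
((Q ↔ ¬P) ↓ ¬Q) → ¬P = F → T = T
P ∧ (((Q ↔ ¬P) ↓ ¬Q) → ¬P) = F ∧ T = F
Thus S1 is false.

S2: Formalization: ((P → ¬Q) ∧ Q) → (Q → P)

¬Q = ¬F = T
P → ¬Q = F → T = T
(P → ¬Q) ∧ Q = T ∧ F = F
Q → P = F → F = T
((P → ¬Q) ∧ Q) → (Q → P) = F → T = T
Hence S2 is true.

S1 F; S2 T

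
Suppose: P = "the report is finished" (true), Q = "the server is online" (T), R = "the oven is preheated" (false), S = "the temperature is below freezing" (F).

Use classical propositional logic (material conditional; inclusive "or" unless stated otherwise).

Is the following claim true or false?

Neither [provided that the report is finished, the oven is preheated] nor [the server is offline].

This is (P -> R) nor not Q.

P -> R = True -> False = False
not Q = not True = False
(P -> R) nor not Q = False nor False = True

True.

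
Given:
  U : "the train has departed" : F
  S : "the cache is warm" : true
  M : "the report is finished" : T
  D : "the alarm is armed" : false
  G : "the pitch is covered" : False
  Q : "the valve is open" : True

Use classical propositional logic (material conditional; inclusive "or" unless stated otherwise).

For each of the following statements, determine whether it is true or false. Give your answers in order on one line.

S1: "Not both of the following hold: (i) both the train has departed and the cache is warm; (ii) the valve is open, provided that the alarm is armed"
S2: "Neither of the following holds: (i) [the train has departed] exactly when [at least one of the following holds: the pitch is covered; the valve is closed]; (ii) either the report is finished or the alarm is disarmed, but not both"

S1: Formalization: (U and S) nand (D -> Q)

U and S = False and True = False
D -> Q = False -> True = True
(U and S) nand (D -> Q) = False nand True = True
Thus S1 is true.

S2: In symbols: (U iff (G or not Q)) nor (M xor not D)

not Q = not True = False
G or not Q = False or False = False
U iff (G or not Q) = False iff False = True
not D = not False = True
M xor not D = True xor True = False
(U iff (G or not Q)) nor (M xor not D) = True nor False = False
Hence S2 is false.

S1 true / S2 false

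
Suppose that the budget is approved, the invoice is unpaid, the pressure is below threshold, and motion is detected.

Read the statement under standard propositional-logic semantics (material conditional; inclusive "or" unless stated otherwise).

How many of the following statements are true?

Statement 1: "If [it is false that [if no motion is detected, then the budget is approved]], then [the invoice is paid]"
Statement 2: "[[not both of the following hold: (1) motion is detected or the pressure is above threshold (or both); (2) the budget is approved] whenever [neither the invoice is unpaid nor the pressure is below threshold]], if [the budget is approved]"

2

Let P = "motion is detected" (True), N = "the budget is approved" (True), U = "the invoice is paid" (False), K = "the pressure is above threshold" (False).

Statement 1: This is not (not P -> N) -> U.

not P = not True = False
not P -> N = False -> True = True
not (not P -> N) = not True = False
not (not P -> N) -> U = False -> False = True
So Statement 1 is true.

Statement 2: This is N -> ((not U nor not K) -> ((P or K) nand N)).

not U = not False = True
not K = not False = True
not U nor not K = True nor True = False
P or K = True or False = True
(P or K) nand N = True nand True = False
(not U nor not K) -> ((P or K) nand N) = False -> False = True
N -> ((not U nor not K) -> ((P or K) nand N)) = True -> True = True
Thus Statement 2 is true.

Count: 2.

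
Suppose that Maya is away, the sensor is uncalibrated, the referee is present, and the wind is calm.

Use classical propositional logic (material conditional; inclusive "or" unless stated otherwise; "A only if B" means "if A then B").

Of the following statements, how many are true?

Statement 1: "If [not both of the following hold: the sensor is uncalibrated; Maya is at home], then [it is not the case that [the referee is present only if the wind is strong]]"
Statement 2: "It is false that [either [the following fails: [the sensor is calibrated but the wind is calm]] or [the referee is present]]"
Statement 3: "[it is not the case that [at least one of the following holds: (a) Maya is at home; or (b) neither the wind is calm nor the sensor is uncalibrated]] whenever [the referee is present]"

Let Q = "the sensor is calibrated" (F), P = "Maya is at home" (F), R = "the referee is present" (T), S = "the wind is strong" (F).

Statement 1: Parsed as (¬Q ↑ P) → ¬(R → S)

¬Q = ¬F = T
¬Q ↑ P = T ↑ F = T
R → S = T → F = F
¬(R → S) = ¬F = T
(¬Q ↑ P) → ¬(R → S) = T → T = T
Hence Statement 1 is true.

Statement 2: Parsed as ¬(¬(Q ∧ ¬S) ∨ R)

¬S = ¬F = T
Q ∧ ¬S = F ∧ T = F
¬(Q ∧ ¬S) = ¬F = T
¬(Q ∧ ¬S) ∨ R = T ∨ T = T
¬(¬(Q ∧ ¬S) ∨ R) = ¬T = F
Hence Statement 2 is false.

Statement 3: This is R → ¬(P ∨ (¬S ↓ ¬Q)).

¬S = ¬F = T
¬Q = ¬F = T
¬S ↓ ¬Q = T ↓ T = F
P ∨ (¬S ↓ ¬Q) = F ∨ F = F
¬(P ∨ (¬S ↓ ¬Q)) = ¬F = T
R → ¬(P ∨ (¬S ↓ ¬Q)) = T → T = T
Hence Statement 3 is true.

2 of the 3 statements are true.

2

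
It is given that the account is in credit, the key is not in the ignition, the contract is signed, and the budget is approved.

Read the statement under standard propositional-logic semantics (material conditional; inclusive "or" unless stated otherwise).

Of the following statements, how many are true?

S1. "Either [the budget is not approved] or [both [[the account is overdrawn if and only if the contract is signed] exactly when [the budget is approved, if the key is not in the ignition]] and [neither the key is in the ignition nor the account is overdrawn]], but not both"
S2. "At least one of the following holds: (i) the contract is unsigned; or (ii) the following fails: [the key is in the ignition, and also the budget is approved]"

1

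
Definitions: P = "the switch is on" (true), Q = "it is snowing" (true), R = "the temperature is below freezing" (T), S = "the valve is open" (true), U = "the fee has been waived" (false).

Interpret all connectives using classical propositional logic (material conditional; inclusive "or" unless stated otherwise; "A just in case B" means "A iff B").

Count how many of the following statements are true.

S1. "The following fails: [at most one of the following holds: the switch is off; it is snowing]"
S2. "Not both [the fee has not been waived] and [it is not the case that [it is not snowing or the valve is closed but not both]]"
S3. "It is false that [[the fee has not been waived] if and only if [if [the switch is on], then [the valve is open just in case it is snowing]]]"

0

S1: In symbols: ~(~P nand Q)

~P = ~T = F
~P nand Q = F nand T = T
~(~P nand Q) = ~T = F
So S1 is false.

S2: This is ~U nand ~(~Q xor ~S).

~U = ~F = T
~Q = ~T = F
~S = ~T = F
~Q xor ~S = F xor F = F
~(~Q xor ~S) = ~F = T
~U nand ~(~Q xor ~S) = T nand T = F
So S2 is false.

S3: Parsed as ~(~U <-> (P -> (S <-> Q)))

~U = ~F = T
S <-> Q = T <-> T = T
P -> (S <-> Q) = T -> T = T
~U <-> (P -> (S <-> Q)) = T <-> T = T
~(~U <-> (P -> (S <-> Q))) = ~T = F
Thus S3 is false.

0 of the 3 statements are true (none).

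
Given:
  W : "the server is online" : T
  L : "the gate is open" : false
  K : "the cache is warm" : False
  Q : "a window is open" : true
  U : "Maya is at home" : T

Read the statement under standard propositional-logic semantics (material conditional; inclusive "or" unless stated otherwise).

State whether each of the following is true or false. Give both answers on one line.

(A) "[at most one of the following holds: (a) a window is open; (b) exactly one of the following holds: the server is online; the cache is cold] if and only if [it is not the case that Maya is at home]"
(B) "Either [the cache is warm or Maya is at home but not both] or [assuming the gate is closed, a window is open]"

(A): This is (Q nand (W xor not K)) iff not U.

not K = not False = True
W xor not K = True xor True = False
Q nand (W xor not K) = True nand False = True
not U = not True = False
(Q nand (W xor not K)) iff not U = True iff False = False
So (A) is false.

(B): This is (K xor U) or (not L -> Q).

K xor U = False xor True = True
not L = not False = True
not L -> Q = True -> True = True
(K xor U) or (not L -> Q) = True or True = True
Hence (B) is true.

(A) false, (B) true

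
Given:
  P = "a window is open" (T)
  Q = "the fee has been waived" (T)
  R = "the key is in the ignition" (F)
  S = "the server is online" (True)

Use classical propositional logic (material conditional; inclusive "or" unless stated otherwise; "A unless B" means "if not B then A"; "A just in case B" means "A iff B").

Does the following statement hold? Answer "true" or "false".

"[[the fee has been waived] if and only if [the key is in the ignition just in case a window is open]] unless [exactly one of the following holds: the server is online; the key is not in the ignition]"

False.

Values: Q=T, R=F, P=T, S=T.
This is (Q <-> (R <-> P)) | (S xor ~R).

R <-> P = F <-> T = F
Q <-> (R <-> P) = T <-> F = F
~R = ~F = T
S xor ~R = T xor T = F
(Q <-> (R <-> P)) | (S xor ~R) = F | F = F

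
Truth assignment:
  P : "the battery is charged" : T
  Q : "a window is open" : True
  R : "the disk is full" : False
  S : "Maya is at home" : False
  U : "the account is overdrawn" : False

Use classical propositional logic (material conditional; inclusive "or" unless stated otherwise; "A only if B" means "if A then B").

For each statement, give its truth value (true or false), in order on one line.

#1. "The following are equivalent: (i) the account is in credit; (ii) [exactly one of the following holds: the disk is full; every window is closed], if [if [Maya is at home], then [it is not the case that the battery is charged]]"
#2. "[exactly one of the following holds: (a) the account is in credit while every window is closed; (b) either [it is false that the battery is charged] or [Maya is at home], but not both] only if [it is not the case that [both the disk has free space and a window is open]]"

#1: In symbols: not U iff ((S -> not P) -> (R xor not Q))

not U = not False = True
not P = not True = False
S -> not P = False -> False = True
not Q = not True = False
R xor not Q = False xor False = False
(S -> not P) -> (R xor not Q) = True -> False = False
not U iff ((S -> not P) -> (R xor not Q)) = True iff False = False
So #1 is false.

#2: This is ((not U and not Q) xor (not P xor S)) -> not (not R and Q).

not U = not False = True
not Q = not True = False
not U and not Q = True and False = False
not P = not True = False
not P xor S = False xor False = False
(not U and not Q) xor (not P xor S) = False xor False = False
not R = not False = True
not R and Q = True and True = True
not (not R and Q) = not True = False
((not U and not Q) xor (not P xor S)) -> not (not R and Q) = False -> False = True
Hence #2 is true.

#1 false / #2 true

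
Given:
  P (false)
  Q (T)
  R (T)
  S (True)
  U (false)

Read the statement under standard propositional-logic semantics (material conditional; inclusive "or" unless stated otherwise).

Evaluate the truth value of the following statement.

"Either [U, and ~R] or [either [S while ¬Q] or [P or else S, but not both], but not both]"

Formalization: (U and not R) or ((S and not Q) xor (P xor S))

not R = not True = False
U and not R = False and False = False
not Q = not True = False
S and not Q = True and False = False
P xor S = False xor True = True
(S and not Q) xor (P xor S) = False xor True = True
(U and not R) or ((S and not Q) xor (P xor S)) = False or True = True

true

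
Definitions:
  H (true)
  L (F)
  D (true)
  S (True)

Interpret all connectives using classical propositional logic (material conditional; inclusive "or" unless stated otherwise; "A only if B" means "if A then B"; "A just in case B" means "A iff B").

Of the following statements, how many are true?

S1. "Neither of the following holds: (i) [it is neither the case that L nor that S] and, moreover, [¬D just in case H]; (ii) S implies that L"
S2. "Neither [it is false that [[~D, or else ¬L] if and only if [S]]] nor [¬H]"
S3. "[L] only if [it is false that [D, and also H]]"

3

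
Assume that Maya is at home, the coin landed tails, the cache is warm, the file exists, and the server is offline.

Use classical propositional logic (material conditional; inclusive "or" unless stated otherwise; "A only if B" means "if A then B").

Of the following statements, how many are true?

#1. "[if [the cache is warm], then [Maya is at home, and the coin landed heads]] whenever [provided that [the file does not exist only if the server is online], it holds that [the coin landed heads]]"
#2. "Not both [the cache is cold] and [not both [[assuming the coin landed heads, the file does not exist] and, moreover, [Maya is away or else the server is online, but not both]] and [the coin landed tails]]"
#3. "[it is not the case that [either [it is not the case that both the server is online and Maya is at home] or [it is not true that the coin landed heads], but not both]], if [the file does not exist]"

Let V = "the file exists" (T), L = "the server is online" (F), P = "the coin landed heads" (F), N = "the cache is warm" (T), M = "Maya is at home" (T).

#1: Formalization: ((~V -> L) -> P) -> (N -> (M & P))

~V = ~T = F
~V -> L = F -> F = T
(~V -> L) -> P = T -> F = F
M & P = T & F = F
N -> (M & P) = T -> F = F
((~V -> L) -> P) -> (N -> (M & P)) = F -> F = T
So #1 is true.

#2: This is ~N nand (((P -> ~V) & (~M xor L)) nand ~P).

~N = ~T = F
~V = ~T = F
P -> ~V = F -> F = T
~M = ~T = F
~M xor L = F xor F = F
(P -> ~V) & (~M xor L) = T & F = F
~P = ~F = T
((P -> ~V) & (~M xor L)) nand ~P = F nand T = T
~N nand (((P -> ~V) & (~M xor L)) nand ~P) = F nand T = T
Hence #2 is true.

#3: Formalization: ~V -> ~((L nand M) xor ~P)

~V = ~T = F
L nand M = F nand T = T
~P = ~F = T
(L nand M) xor ~P = T xor T = F
~((L nand M) xor ~P) = ~F = T
~V -> ~((L nand M) xor ~P) = F -> T = T
Thus #3 is true.

True statements: 3 (#1, #2, #3).

3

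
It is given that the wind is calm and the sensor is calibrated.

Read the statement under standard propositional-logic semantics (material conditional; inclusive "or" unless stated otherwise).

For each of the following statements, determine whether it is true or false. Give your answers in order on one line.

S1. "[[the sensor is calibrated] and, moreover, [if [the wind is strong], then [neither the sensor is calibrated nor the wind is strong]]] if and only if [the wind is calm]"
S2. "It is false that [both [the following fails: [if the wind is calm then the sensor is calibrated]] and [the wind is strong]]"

S1 T, S2 T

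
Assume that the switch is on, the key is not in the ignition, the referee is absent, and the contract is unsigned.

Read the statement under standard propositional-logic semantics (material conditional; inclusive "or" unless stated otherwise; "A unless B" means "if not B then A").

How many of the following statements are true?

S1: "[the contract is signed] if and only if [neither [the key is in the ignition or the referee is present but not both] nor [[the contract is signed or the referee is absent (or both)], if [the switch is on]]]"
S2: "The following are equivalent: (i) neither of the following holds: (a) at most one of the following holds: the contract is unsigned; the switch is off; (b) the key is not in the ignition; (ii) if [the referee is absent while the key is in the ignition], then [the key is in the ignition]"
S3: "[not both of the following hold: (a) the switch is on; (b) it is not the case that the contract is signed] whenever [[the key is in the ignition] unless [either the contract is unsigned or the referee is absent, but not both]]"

2

Let S = "the contract is signed" (F), Q = "the key is in the ignition" (F), R = "the referee is present" (F), P = "the switch is on" (T).

S1: This is S <-> ((Q xor R) nor (P -> (S | ~R))).

Q xor R = F xor F = F
~R = ~F = T
S | ~R = F | T = T
P -> (S | ~R) = T -> T = T
(Q xor R) nor (P -> (S | ~R)) = F nor T = F
S <-> ((Q xor R) nor (P -> (S | ~R))) = F <-> F = T
So S1 is true.

S2: Formalization: ((~S nand ~P) nor ~Q) <-> ((~R & Q) -> Q)

~S = ~F = T
~P = ~T = F
~S nand ~P = T nand F = T
~Q = ~F = T
(~S nand ~P) nor ~Q = T nor T = F
~R = ~F = T
~R & Q = T & F = F
(~R & Q) -> Q = F -> F = T
((~S nand ~P) nor ~Q) <-> ((~R & Q) -> Q) = F <-> T = F
Hence S2 is false.

S3: This is (Q | (~S xor ~R)) -> (P nand ~S).

~S = ~F = T
~R = ~F = T
~S xor ~R = T xor T = F
Q | (~S xor ~R) = F | F = F
~S = ~F = T
P nand ~S = T nand T = F
(Q | (~S xor ~R)) -> (P nand ~S) = F -> F = T
Hence S3 is true.

2 of the 3 statements are true.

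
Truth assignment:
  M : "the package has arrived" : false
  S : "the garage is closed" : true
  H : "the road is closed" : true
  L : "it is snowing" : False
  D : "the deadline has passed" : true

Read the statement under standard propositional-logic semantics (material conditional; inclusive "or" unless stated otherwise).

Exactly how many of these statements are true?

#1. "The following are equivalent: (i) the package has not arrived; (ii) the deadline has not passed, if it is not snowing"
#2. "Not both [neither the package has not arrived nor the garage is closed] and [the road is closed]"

1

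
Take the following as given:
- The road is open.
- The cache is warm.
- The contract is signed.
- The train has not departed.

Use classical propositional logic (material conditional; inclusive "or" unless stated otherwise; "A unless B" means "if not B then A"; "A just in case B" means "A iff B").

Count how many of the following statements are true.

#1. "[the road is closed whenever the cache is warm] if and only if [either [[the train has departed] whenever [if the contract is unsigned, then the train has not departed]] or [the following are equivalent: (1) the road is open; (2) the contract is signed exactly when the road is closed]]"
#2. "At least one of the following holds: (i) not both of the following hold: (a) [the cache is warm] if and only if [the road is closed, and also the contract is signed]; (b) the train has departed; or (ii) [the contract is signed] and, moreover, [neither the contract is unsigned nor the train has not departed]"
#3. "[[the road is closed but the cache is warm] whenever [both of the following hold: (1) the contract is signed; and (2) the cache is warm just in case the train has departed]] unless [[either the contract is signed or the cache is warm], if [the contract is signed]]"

3

Let S = "the cache is warm" (T), U = "the road is closed" (F), M = "the contract is signed" (T), Q = "the train has departed" (F).

#1: In symbols: (S -> U) <-> (((~M -> ~Q) -> Q) | (~U <-> (M <-> U)))

S -> U = T -> F = F
~M = ~T = F
~Q = ~F = T
~M -> ~Q = F -> T = T
(~M -> ~Q) -> Q = T -> F = F
~U = ~F = T
M <-> U = T <-> F = F
~U <-> (M <-> U) = T <-> F = F
((~M -> ~Q) -> Q) | (~U <-> (M <-> U)) = F | F = F
(S -> U) <-> (((~M -> ~Q) -> Q) | (~U <-> (M <-> U))) = F <-> F = T
So #1 is true.

#2: In symbols: ((S <-> (U & M)) nand Q) | (M & (~M nor ~Q))

U & M = F & T = F
S <-> (U & M) = T <-> F = F
(S <-> (U & M)) nand Q = F nand F = T
~M = ~T = F
~Q = ~F = T
~M nor ~Q = F nor T = F
M & (~M nor ~Q) = T & F = F
((S <-> (U & M)) nand Q) | (M & (~M nor ~Q)) = T | F = T
So #2 is true.

#3: Formalization: ((M & (S <-> Q)) -> (U & S)) | (M -> (M | S))

S <-> Q = T <-> F = F
M & (S <-> Q) = T & F = F
U & S = F & T = F
(M & (S <-> Q)) -> (U & S) = F -> F = T
M | S = T | T = T
M -> (M | S) = T -> T = T
((M & (S <-> Q)) -> (U & S)) | (M -> (M | S)) = T | T = T
Hence #3 is true.

Count: 3.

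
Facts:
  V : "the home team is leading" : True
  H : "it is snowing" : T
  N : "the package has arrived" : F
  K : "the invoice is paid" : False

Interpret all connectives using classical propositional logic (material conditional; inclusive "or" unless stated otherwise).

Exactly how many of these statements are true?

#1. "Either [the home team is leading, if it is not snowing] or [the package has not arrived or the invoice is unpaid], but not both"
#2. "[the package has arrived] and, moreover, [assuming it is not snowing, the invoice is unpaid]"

0

#1: In symbols: (~H -> V) xor (~N | ~K)

~H = ~T = F
~H -> V = F -> T = T
~N = ~F = T
~K = ~F = T
~N | ~K = T | T = T
(~H -> V) xor (~N | ~K) = T xor T = F
So #1 is false.

#2: Parsed as N & (~H -> ~K)

~H = ~T = F
~K = ~F = T
~H -> ~K = F -> T = T
N & (~H -> ~K) = F & T = F
Hence #2 is false.

Count: 0.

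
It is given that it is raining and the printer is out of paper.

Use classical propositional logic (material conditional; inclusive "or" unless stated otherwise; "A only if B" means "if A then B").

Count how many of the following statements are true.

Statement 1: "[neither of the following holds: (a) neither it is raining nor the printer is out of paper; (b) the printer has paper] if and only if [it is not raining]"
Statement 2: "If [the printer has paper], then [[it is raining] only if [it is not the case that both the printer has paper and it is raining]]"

Let P = "it is raining" (T), Q = "the printer has paper" (F).

Statement 1: In symbols: ((P nor ~Q) nor Q) <-> ~P

~Q = ~F = T
P nor ~Q = T nor T = F
(P nor ~Q) nor Q = F nor F = T
~P = ~T = F
((P nor ~Q) nor Q) <-> ~P = T <-> F = F
Thus Statement 1 is false.

Statement 2: Formalization: Q -> (P -> (Q nand P))

Q nand P = F nand T = T
P -> (Q nand P) = T -> T = T
Q -> (P -> (Q nand P)) = F -> T = T
So Statement 2 is true.

1 of the 2 statements is true.

1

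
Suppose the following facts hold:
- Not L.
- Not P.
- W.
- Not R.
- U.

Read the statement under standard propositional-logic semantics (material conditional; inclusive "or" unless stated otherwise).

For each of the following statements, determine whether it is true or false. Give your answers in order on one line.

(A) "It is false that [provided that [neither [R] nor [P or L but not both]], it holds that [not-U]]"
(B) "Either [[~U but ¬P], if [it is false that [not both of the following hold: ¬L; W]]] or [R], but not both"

(A): This is not ((R nor (P xor L)) -> not U).

P xor L = False xor False = False
R nor (P xor L) = False nor False = True
not U = not True = False
(R nor (P xor L)) -> not U = True -> False = False
not ((R nor (P xor L)) -> not U) = not False = True
Hence (A) is true.

(B): This is (not (not L nand W) -> (not U and not P)) xor R.

not L = not False = True
not L nand W = True nand True = False
not (not L nand W) = not False = True
not U = not True = False
not P = not False = True
not U and not P = False and True = False
not (not L nand W) -> (not U and not P) = True -> False = False
(not (not L nand W) -> (not U and not P)) xor R = False xor False = False
So (B) is false.

(A) true; (B) false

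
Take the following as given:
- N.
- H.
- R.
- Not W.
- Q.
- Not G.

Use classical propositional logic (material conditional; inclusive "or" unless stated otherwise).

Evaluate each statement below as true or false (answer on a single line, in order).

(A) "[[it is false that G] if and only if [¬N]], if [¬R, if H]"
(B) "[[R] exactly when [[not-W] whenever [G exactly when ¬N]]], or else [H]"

(A) true, (B) true

(A): Formalization: (H → ¬R) → (¬G ↔ ¬N)

¬R = ¬T = F
H → ¬R = T → F = F
¬G = ¬F = T
¬N = ¬T = F
¬G ↔ ¬N = T ↔ F = F
(H → ¬R) → (¬G ↔ ¬N) = F → F = T
Hence (A) is true.

(B): This is (R ↔ ((G ↔ ¬N) → ¬W)) ∨ H.

¬N = ¬T = F
G ↔ ¬N = F ↔ F = T
¬W = ¬F = T
(G ↔ ¬N) → ¬W = T → T = T
R ↔ ((G ↔ ¬N) → ¬W) = T ↔ T = T
(R ↔ ((G ↔ ¬N) → ¬W)) ∨ H = T ∨ T = T
Thus (B) is true.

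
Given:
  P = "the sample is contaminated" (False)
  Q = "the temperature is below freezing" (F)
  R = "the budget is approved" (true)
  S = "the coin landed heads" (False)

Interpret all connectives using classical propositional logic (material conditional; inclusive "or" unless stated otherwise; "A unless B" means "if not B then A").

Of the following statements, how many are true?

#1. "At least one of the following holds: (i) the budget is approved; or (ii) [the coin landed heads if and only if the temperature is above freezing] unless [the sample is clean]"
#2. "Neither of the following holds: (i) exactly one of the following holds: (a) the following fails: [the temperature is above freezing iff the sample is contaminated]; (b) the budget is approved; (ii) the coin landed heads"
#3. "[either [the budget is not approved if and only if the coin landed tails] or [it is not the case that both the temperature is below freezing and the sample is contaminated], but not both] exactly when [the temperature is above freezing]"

3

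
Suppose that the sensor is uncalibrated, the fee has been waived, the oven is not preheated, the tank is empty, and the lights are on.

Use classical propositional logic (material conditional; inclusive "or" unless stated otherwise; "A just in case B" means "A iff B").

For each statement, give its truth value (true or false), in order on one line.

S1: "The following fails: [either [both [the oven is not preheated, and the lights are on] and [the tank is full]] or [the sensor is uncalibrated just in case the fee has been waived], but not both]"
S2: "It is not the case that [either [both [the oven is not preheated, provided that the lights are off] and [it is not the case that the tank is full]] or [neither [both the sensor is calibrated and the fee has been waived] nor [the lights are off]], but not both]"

Let R = "the oven is preheated" (False), Q = "the lights are on" (True), S = "the tank is full" (False), K = "the sensor is calibrated" (False), D = "the fee has been waived" (True).

S1: Formalization: not (((not R and Q) and S) xor (not K iff D))

not R = not False = True
not R and Q = True and True = True
(not R and Q) and S = True and False = False
not K = not False = True
not K iff D = True iff True = True
((not R and Q) and S) xor (not K iff D) = False xor True = True
not (((not R and Q) and S) xor (not K iff D)) = not True = False
So S1 is false.

S2: This is not (((not Q -> not R) and not S) xor ((K and D) nor not Q)).

not Q = not True = False
not R = not False = True
not Q -> not R = False -> True = True
not S = not False = True
(not Q -> not R) and not S = True and True = True
K and D = False and True = False
not Q = not True = False
(K and D) nor not Q = False nor False = True
((not Q -> not R) and not S) xor ((K and D) nor not Q) = True xor True = False
not (((not Q -> not R) and not S) xor ((K and D) nor not Q)) = not False = True
Thus S2 is true.

S1 False, S2 True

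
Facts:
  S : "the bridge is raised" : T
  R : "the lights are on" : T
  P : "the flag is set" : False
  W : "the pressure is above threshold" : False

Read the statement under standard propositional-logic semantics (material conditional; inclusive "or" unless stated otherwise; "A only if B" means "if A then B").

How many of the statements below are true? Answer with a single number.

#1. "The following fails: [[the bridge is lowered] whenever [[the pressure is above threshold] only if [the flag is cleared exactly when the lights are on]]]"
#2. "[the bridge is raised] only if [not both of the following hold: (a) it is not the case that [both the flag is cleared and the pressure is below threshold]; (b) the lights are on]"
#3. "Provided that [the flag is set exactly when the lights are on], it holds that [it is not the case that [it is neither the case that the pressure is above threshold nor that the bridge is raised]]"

3

#1: In symbols: ~((W -> (~P <-> R)) -> ~S)

~P = ~F = T
~P <-> R = T <-> T = T
W -> (~P <-> R) = F -> T = T
~S = ~T = F
(W -> (~P <-> R)) -> ~S = T -> F = F
~((W -> (~P <-> R)) -> ~S) = ~F = T
Thus #1 is true.

#2: Parsed as S -> (~(~P & ~W) nand R)

~P = ~F = T
~W = ~F = T
~P & ~W = T & T = T
~(~P & ~W) = ~T = F
~(~P & ~W) nand R = F nand T = T
S -> (~(~P & ~W) nand R) = T -> T = T
Hence #2 is true.

#3: In symbols: (P <-> R) -> ~(W nor S)

P <-> R = F <-> T = F
W nor S = F nor T = F
~(W nor S) = ~F = T
(P <-> R) -> ~(W nor S) = F -> T = T
Thus #3 is true.

3 of the 3 statements are true (#1, #2, #3).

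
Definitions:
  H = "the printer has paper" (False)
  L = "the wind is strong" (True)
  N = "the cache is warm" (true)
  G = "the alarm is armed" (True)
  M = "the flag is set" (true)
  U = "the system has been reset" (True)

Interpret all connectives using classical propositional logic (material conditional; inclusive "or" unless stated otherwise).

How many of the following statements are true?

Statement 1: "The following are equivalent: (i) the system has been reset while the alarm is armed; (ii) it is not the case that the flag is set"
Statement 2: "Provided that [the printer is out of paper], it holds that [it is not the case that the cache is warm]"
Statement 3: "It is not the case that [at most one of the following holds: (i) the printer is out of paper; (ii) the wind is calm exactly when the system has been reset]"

Statement 1: In symbols: (U and G) iff not M

U and G = True and True = True
not M = not True = False
(U and G) iff not M = True iff False = False
Hence Statement 1 is false.

Statement 2: In symbols: not H -> not N

not H = not False = True
not N = not True = False
not H -> not N = True -> False = False
So Statement 2 is false.

Statement 3: This is not (not H nand (not L iff U)).

not H = not False = True
not L = not True = False
not L iff U = False iff True = False
not H nand (not L iff U) = True nand False = True
not (not H nand (not L iff U)) = not True = False
So Statement 3 is false.

True statements: 0 (none).

0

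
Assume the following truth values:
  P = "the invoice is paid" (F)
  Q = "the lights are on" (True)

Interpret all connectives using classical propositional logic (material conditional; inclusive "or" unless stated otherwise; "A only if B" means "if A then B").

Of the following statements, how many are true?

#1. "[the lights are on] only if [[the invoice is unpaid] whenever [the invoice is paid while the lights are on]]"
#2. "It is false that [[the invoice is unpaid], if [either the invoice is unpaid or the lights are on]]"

1

#1: Formalization: Q -> ((P and Q) -> not P)

P and Q = False and True = False
not P = not False = True
(P and Q) -> not P = False -> True = True
Q -> ((P and Q) -> not P) = True -> True = True
So #1 is true.

#2: In symbols: not ((not P or Q) -> not P)

not P = not False = True
not P or Q = True or True = True
not P = not False = True
(not P or Q) -> not P = True -> True = True
not ((not P or Q) -> not P) = not True = False
Thus #2 is false.

1 of the 2 statements is true.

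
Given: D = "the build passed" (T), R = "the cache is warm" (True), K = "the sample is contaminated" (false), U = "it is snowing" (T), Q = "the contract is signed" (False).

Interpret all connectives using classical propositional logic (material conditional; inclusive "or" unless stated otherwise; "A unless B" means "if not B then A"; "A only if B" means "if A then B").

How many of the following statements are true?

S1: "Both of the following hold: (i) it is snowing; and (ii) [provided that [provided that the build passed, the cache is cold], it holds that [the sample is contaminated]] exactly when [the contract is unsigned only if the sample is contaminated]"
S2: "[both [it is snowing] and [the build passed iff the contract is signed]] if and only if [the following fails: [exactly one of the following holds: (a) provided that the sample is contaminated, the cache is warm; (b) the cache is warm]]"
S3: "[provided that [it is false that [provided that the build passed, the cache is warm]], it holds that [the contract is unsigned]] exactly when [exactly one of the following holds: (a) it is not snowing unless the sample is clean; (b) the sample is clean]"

S1: Parsed as U & (((D -> ~R) -> K) <-> (~Q -> K))

~R = ~T = F
D -> ~R = T -> F = F
(D -> ~R) -> K = F -> F = T
~Q = ~F = T
~Q -> K = T -> F = F
((D -> ~R) -> K) <-> (~Q -> K) = T <-> F = F
U & (((D -> ~R) -> K) <-> (~Q -> K)) = T & F = F
So S1 is false.

S2: Parsed as (U & (D <-> Q)) <-> ~((K -> R) xor R)

D <-> Q = T <-> F = F
U & (D <-> Q) = T & F = F
K -> R = F -> T = T
(K -> R) xor R = T xor T = F
~((K -> R) xor R) = ~F = T
(U & (D <-> Q)) <-> ~((K -> R) xor R) = F <-> T = F
So S2 is false.

S3: This is (~(D -> R) -> ~Q) <-> ((~U | ~K) xor ~K).

D -> R = T -> T = T
~(D -> R) = ~T = F
~Q = ~F = T
~(D -> R) -> ~Q = F -> T = T
~U = ~T = F
~K = ~F = T
~U | ~K = F | T = T
~K = ~F = T
(~U | ~K) xor ~K = T xor T = F
(~(D -> R) -> ~Q) <-> ((~U | ~K) xor ~K) = T <-> F = F
So S3 is false.

True statements: 0 (none).

0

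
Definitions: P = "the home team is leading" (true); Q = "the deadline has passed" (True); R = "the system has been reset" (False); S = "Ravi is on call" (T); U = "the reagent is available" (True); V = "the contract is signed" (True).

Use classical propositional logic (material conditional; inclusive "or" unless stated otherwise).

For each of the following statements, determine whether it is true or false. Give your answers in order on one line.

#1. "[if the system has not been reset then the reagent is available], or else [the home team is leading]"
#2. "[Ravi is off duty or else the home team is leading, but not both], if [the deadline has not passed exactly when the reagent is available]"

#1: Parsed as (~R -> U) | P

~R = ~F = T
~R -> U = T -> T = T
(~R -> U) | P = T | T = T
Thus #1 is true.

#2: Formalization: (~Q <-> U) -> (~S xor P)

~Q = ~T = F
~Q <-> U = F <-> T = F
~S = ~T = F
~S xor P = F xor T = T
(~Q <-> U) -> (~S xor P) = F -> T = T
Hence #2 is true.

#1 True; #2 True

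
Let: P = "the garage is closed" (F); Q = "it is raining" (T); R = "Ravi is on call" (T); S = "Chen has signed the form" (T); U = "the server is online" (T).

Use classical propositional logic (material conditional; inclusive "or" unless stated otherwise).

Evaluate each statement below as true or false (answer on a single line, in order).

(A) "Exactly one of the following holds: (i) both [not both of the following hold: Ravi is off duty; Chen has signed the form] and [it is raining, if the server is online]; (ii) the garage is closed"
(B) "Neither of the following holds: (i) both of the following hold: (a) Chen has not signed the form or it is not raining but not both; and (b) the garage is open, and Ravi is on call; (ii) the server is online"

(A): Formalization: ((~R nand S) & (U -> Q)) xor P

~R = ~T = F
~R nand S = F nand T = T
U -> Q = T -> T = T
(~R nand S) & (U -> Q) = T & T = T
((~R nand S) & (U -> Q)) xor P = T xor F = T
So (A) is true.

(B): Parsed as ((~S xor ~Q) & (~P & R)) nor U

~S = ~T = F
~Q = ~T = F
~S xor ~Q = F xor F = F
~P = ~F = T
~P & R = T & T = T
(~S xor ~Q) & (~P & R) = F & T = F
((~S xor ~Q) & (~P & R)) nor U = F nor T = F
Thus (B) is false.

(A) T; (B) F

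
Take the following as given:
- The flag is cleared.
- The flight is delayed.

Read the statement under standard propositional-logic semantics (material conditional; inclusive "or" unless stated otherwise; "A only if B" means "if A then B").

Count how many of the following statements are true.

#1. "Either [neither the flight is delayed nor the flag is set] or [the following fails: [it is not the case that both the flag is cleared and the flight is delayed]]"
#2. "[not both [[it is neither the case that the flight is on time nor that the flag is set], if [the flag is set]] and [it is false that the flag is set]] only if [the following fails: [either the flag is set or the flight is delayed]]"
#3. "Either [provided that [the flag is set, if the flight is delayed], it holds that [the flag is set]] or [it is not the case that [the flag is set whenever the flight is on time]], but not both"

3

Let Q = "the flight is delayed" (T), P = "the flag is set" (F).

#1: This is (Q ↓ P) ∨ ¬(¬P ↑ Q).

Q ↓ P = T ↓ F = F
¬P = ¬F = T
¬P ↑ Q = T ↑ T = F
¬(¬P ↑ Q) = ¬F = T
(Q ↓ P) ∨ ¬(¬P ↑ Q) = F ∨ T = T
Hence #1 is true.

#2: In symbols: ((P → (¬Q ↓ P)) ↑ ¬P) → ¬(P ∨ Q)

¬Q = ¬T = F
¬Q ↓ P = F ↓ F = T
P → (¬Q ↓ P) = F → T = T
¬P = ¬F = T
(P → (¬Q ↓ P)) ↑ ¬P = T ↑ T = F
P ∨ Q = F ∨ T = T
¬(P ∨ Q) = ¬T = F
((P → (¬Q ↓ P)) ↑ ¬P) → ¬(P ∨ Q) = F → F = T
Thus #2 is true.

#3: In symbols: ((Q → P) → P) ⊕ ¬(¬Q → P)

Q → P = T → F = F
(Q → P) → P = F → F = T
¬Q = ¬T = F
¬Q → P = F → F = T
¬(¬Q → P) = ¬T = F
((Q → P) → P) ⊕ ¬(¬Q → P) = T ⊕ F = T
Hence #3 is true.

True statements: 3 (#1, #2, #3).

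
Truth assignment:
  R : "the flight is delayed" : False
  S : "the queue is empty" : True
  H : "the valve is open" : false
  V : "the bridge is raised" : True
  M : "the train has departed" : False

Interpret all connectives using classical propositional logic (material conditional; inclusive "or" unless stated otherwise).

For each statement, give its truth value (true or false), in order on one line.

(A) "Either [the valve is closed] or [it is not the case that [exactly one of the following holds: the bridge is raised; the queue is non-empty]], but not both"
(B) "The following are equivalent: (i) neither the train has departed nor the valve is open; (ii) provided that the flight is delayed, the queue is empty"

(A) true; (B) true

(A): Formalization: ~H xor ~(V xor ~S)

~H = ~F = T
~S = ~T = F
V xor ~S = T xor F = T
~(V xor ~S) = ~T = F
~H xor ~(V xor ~S) = T xor F = T
Hence (A) is true.

(B): Formalization: (M nor H) <-> (R -> S)

M nor H = F nor F = T
R -> S = F -> T = T
(M nor H) <-> (R -> S) = T <-> T = T
Hence (B) is true.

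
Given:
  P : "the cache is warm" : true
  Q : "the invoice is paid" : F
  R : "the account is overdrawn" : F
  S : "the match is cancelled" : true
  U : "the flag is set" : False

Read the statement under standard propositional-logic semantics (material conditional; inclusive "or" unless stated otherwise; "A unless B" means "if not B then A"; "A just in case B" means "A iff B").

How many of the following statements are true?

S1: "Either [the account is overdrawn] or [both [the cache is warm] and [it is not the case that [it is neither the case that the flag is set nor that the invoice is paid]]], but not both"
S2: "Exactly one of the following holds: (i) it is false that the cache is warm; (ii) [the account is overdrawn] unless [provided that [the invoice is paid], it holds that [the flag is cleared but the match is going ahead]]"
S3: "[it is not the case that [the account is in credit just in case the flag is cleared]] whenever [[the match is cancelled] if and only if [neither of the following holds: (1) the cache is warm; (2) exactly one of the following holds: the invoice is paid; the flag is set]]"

S1: In symbols: R xor (P and not (U nor Q))

U nor Q = False nor False = True
not (U nor Q) = not True = False
P and not (U nor Q) = True and False = False
R xor (P and not (U nor Q)) = False xor False = False
Thus S1 is false.

S2: This is not P xor (R or (Q -> (not U and not S))).

not P = not True = False
not U = not False = True
not S = not True = False
not U and not S = True and False = False
Q -> (not U and not S) = False -> False = True
R or (Q -> (not U and not S)) = False or True = True
not P xor (R or (Q -> (not U and not S))) = False xor True = True
Hence S2 is true.

S3: Parsed as (S iff (P nor (Q xor U))) -> not (not R iff not U)

Q xor U = False xor False = False
P nor (Q xor U) = True nor False = False
S iff (P nor (Q xor U)) = True iff False = False
not R = not False = True
not U = not False = True
not R iff not U = True iff True = True
not (not R iff not U) = not True = False
(S iff (P nor (Q xor U))) -> not (not R iff not U) = False -> False = True
Thus S3 is true.

2 of the 3 statements are true (S2, S3).

2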